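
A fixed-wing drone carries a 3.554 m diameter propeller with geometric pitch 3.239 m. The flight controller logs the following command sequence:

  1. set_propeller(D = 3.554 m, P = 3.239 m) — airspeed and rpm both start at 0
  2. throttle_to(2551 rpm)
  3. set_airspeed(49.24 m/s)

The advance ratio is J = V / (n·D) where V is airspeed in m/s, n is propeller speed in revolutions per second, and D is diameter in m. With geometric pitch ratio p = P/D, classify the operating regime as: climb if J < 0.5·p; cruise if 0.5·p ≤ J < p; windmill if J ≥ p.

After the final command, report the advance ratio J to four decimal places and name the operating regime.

J = 0.3259, regime = climb

set_propeller: D = 3.554 m, P = 3.239 m (p = P/D = 0.911367); state ← (V=0, rpm=0)
throttle_to(2551): rpm ← 2551
set_airspeed(49.24): V ← 49.24 m/s
final state: V = 49.24 m/s, rpm = 2551 → n = rpm/60 = 42.516667 rev/s
J = V / (n·D) = 49.24 / (42.516667 × 3.554) = 0.325868
regime bands: climb J<0.4557 | cruise [0.4557, 0.9114) | windmill J≥0.9114
J = 0.3259 → climb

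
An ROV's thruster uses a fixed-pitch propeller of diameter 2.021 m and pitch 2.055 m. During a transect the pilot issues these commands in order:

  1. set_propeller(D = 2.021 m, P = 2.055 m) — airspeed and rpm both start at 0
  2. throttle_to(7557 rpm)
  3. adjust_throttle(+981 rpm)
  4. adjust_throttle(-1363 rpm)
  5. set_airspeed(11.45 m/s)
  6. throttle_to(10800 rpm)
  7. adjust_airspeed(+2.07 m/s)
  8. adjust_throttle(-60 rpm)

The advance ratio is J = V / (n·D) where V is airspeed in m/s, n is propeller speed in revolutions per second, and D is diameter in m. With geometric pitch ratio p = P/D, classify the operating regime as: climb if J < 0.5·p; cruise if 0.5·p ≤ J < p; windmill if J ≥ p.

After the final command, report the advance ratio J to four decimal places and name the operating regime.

J = 0.0374, regime = climb

set_propeller: D = 2.021 m, P = 2.055 m (p = P/D = 1.016823); state ← (V=0, rpm=0)
throttle_to(7557): rpm ← 7557
adjust_throttle(+981): rpm ← 7557 +981 = 8538
adjust_throttle(-1363): rpm ← 8538 -1363 = 7175
set_airspeed(11.45): V ← 11.45 m/s
throttle_to(10800): rpm ← 10800
adjust_airspeed(+2.07): V ← 11.45 +2.07 = 13.52 m/s
adjust_throttle(-60): rpm ← 10800 -60 = 10740
final state: V = 13.52 m/s, rpm = 10740 → n = rpm/60 = 179.000000 rev/s
J = V / (n·D) = 13.52 / (179.000000 × 2.021) = 0.037373
regime bands: climb J<0.5084 | cruise [0.5084, 1.0168) | windmill J≥1.0168
J = 0.0374 → climb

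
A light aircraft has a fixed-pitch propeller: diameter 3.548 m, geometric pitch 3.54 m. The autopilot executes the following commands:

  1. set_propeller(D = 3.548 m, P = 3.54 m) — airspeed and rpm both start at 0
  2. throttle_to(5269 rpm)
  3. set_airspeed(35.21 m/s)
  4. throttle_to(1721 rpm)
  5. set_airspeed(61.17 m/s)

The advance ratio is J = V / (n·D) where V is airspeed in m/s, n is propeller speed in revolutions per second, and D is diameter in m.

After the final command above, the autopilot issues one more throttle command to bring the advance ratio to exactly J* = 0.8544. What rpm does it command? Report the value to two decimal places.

rpm = 1210.72

set_propeller: D = 3.548 m, P = 3.54 m (p = P/D = 0.997745); state ← (V=0, rpm=0)
throttle_to(5269): rpm ← 5269
set_airspeed(35.21): V ← 35.21 m/s
throttle_to(1721): rpm ← 1721
set_airspeed(61.17): V ← 61.17 m/s
final state: V = 61.17 m/s, rpm = 1721 → n = rpm/60 = 28.683333 rev/s
target J* = 0.8544; solve J* = V/(n·D) for n: n = V/(J*·D) = 61.17/(0.8544 × 3.548) = 20.178721 rev/s
rpm = 60·n = 1210.723243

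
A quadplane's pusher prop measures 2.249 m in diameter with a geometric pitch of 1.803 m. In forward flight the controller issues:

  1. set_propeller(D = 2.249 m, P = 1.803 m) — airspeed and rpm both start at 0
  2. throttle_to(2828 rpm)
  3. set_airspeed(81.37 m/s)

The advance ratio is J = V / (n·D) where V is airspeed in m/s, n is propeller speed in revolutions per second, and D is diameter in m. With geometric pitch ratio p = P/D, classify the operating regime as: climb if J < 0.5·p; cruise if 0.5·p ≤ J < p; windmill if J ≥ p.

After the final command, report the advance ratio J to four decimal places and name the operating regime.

J = 0.7676, regime = cruise

set_propeller: D = 2.249 m, P = 1.803 m (p = P/D = 0.801690); state ← (V=0, rpm=0)
throttle_to(2828): rpm ← 2828
set_airspeed(81.37): V ← 81.37 m/s
final state: V = 81.37 m/s, rpm = 2828 → n = rpm/60 = 47.133333 rev/s
J = V / (n·D) = 81.37 / (47.133333 × 2.249) = 0.767621
regime bands: climb J<0.4008 | cruise [0.4008, 0.8017) | windmill J≥0.8017
J = 0.7676 → cruise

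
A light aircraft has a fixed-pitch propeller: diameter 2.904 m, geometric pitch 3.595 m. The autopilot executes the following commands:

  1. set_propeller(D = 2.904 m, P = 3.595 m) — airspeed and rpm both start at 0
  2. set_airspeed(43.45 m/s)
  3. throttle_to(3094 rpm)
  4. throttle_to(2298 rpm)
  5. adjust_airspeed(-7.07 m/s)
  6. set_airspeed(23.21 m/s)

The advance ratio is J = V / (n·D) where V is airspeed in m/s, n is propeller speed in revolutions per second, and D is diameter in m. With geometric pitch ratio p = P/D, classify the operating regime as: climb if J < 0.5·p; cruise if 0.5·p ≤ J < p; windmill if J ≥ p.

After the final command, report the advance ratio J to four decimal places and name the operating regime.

J = 0.2087, regime = climb

set_propeller: D = 2.904 m, P = 3.595 m (p = P/D = 1.237948); state ← (V=0, rpm=0)
set_airspeed(43.45): V ← 43.45 m/s
throttle_to(3094): rpm ← 3094
throttle_to(2298): rpm ← 2298
adjust_airspeed(-7.07): V ← 43.45 -7.07 = 36.38 m/s
set_airspeed(23.21): V ← 23.21 m/s
final state: V = 23.21 m/s, rpm = 2298 → n = rpm/60 = 38.300000 rev/s
J = V / (n·D) = 23.21 / (38.300000 × 2.904) = 0.208679
regime bands: climb J<0.6190 | cruise [0.6190, 1.2379) | windmill J≥1.2379
J = 0.2087 → climb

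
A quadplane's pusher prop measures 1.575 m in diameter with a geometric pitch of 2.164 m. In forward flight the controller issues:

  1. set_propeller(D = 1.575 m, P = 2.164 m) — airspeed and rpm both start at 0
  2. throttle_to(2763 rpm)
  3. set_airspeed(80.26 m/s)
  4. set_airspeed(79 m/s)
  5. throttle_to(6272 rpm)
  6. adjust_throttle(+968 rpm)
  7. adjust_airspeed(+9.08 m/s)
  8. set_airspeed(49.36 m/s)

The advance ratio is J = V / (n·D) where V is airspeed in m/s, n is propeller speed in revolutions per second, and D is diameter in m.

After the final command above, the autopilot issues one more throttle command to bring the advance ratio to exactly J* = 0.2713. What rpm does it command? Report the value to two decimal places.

rpm = 6931.00

set_propeller: D = 1.575 m, P = 2.164 m (p = P/D = 1.373968); state ← (V=0, rpm=0)
throttle_to(2763): rpm ← 2763
set_airspeed(80.26): V ← 80.26 m/s
set_airspeed(79): V ← 79 m/s
throttle_to(6272): rpm ← 6272
adjust_throttle(+968): rpm ← 6272 +968 = 7240
adjust_airspeed(+9.08): V ← 79 +9.08 = 88.08 m/s
set_airspeed(49.36): V ← 49.36 m/s
final state: V = 49.36 m/s, rpm = 7240 → n = rpm/60 = 120.666667 rev/s
target J* = 0.2713; solve J* = V/(n·D) for n: n = V/(J*·D) = 49.36/(0.2713 × 1.575) = 115.516707 rev/s
rpm = 60·n = 6931.002405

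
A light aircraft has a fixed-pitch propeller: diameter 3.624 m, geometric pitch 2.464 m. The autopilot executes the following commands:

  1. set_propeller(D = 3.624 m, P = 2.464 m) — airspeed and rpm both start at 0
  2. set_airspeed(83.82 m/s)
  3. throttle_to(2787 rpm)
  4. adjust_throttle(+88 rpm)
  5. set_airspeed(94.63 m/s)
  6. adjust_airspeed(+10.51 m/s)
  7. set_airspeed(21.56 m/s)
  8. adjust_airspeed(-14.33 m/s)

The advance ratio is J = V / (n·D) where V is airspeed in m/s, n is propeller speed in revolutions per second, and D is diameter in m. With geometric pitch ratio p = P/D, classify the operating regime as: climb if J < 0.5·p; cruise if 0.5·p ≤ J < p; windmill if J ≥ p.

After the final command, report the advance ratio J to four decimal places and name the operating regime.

set_propeller: D = 3.624 m, P = 2.464 m (p = P/D = 0.679912); state ← (V=0, rpm=0)
set_airspeed(83.82): V ← 83.82 m/s
throttle_to(2787): rpm ← 2787
adjust_throttle(+88): rpm ← 2787 +88 = 2875
set_airspeed(94.63): V ← 94.63 m/s
adjust_airspeed(+10.51): V ← 94.63 +10.51 = 105.14 m/s
set_airspeed(21.56): V ← 21.56 m/s
adjust_airspeed(-14.33): V ← 21.56 -14.33 = 7.23 m/s
final state: V = 7.23 m/s, rpm = 2875 → n = rpm/60 = 47.916667 rev/s
J = V / (n·D) = 7.23 / (47.916667 × 3.624) = 0.041635
regime bands: climb J<0.3400 | cruise [0.3400, 0.6799) | windmill J≥0.6799
J = 0.0416 → climb

J = 0.0416, regime = climb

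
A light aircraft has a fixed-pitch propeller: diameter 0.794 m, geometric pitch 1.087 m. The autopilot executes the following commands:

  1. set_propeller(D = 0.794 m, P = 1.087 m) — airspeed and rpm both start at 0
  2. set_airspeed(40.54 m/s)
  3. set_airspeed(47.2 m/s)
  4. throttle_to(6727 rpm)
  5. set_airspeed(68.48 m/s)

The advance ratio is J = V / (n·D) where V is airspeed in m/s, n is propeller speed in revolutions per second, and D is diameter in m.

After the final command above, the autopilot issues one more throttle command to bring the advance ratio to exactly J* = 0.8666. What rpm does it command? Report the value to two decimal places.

set_propeller: D = 0.794 m, P = 1.087 m (p = P/D = 1.369018); state ← (V=0, rpm=0)
set_airspeed(40.54): V ← 40.54 m/s
set_airspeed(47.2): V ← 47.2 m/s
throttle_to(6727): rpm ← 6727
set_airspeed(68.48): V ← 68.48 m/s
final state: V = 68.48 m/s, rpm = 6727 → n = rpm/60 = 112.116667 rev/s
target J* = 0.8666; solve J* = V/(n·D) for n: n = V/(J*·D) = 68.48/(0.8666 × 0.794) = 99.523253 rev/s
rpm = 60·n = 5971.395203

rpm = 5971.40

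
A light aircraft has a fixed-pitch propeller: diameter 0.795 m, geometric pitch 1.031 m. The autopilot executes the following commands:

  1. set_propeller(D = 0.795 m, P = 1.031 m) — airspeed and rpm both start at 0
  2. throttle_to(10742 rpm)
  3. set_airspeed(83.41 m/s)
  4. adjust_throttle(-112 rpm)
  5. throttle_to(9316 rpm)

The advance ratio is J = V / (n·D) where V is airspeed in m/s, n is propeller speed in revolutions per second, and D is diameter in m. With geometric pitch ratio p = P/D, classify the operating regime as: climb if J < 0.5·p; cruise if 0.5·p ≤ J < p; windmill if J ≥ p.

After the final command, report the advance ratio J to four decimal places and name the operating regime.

set_propeller: D = 0.795 m, P = 1.031 m (p = P/D = 1.296855); state ← (V=0, rpm=0)
throttle_to(10742): rpm ← 10742
set_airspeed(83.41): V ← 83.41 m/s
adjust_throttle(-112): rpm ← 10742 -112 = 10630
throttle_to(9316): rpm ← 9316
final state: V = 83.41 m/s, rpm = 9316 → n = rpm/60 = 155.266667 rev/s
J = V / (n·D) = 83.41 / (155.266667 × 0.795) = 0.675729
regime bands: climb J<0.6484 | cruise [0.6484, 1.2969) | windmill J≥1.2969
J = 0.6757 → cruise

J = 0.6757, regime = cruise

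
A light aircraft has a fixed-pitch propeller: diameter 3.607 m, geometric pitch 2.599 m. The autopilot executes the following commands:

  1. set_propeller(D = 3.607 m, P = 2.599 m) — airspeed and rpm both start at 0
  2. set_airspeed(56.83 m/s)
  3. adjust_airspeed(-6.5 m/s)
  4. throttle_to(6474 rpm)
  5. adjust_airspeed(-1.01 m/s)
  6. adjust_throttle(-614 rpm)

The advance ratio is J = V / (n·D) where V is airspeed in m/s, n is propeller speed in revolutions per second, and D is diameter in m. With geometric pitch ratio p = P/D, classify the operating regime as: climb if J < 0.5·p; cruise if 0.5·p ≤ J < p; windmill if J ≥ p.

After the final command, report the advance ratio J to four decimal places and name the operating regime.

J = 0.1400, regime = climb

set_propeller: D = 3.607 m, P = 2.599 m (p = P/D = 0.720543); state ← (V=0, rpm=0)
set_airspeed(56.83): V ← 56.83 m/s
adjust_airspeed(-6.5): V ← 56.83 -6.5 = 50.33 m/s
throttle_to(6474): rpm ← 6474
adjust_airspeed(-1.01): V ← 50.33 -1.01 = 49.32 m/s
adjust_throttle(-614): rpm ← 6474 -614 = 5860
final state: V = 49.32 m/s, rpm = 5860 → n = rpm/60 = 97.666667 rev/s
J = V / (n·D) = 49.32 / (97.666667 × 3.607) = 0.140001
regime bands: climb J<0.3603 | cruise [0.3603, 0.7205) | windmill J≥0.7205
J = 0.1400 → climb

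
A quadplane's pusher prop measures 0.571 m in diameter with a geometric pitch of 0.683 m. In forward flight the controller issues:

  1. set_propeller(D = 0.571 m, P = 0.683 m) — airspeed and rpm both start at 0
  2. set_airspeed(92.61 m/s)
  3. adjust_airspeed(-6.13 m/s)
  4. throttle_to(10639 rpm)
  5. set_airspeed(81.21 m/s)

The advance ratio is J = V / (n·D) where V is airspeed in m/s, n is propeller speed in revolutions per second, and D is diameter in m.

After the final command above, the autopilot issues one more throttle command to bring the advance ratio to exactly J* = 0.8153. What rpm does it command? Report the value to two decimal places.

set_propeller: D = 0.571 m, P = 0.683 m (p = P/D = 1.196147); state ← (V=0, rpm=0)
set_airspeed(92.61): V ← 92.61 m/s
adjust_airspeed(-6.13): V ← 92.61 -6.13 = 86.48 m/s
throttle_to(10639): rpm ← 10639
set_airspeed(81.21): V ← 81.21 m/s
final state: V = 81.21 m/s, rpm = 10639 → n = rpm/60 = 177.316667 rev/s
target J* = 0.8153; solve J* = V/(n·D) for n: n = V/(J*·D) = 81.21/(0.8153 × 0.571) = 174.443969 rev/s
rpm = 60·n = 10466.638155

rpm = 10466.64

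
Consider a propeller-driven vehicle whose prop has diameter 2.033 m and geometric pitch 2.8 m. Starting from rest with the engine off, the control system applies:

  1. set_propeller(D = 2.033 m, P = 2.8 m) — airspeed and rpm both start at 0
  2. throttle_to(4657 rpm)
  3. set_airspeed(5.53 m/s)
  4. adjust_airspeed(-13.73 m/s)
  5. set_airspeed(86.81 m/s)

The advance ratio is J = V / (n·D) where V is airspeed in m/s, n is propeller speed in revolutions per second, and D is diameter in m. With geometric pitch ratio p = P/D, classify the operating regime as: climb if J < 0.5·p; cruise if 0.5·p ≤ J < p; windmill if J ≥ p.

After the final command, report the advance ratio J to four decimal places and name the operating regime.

J = 0.5501, regime = climb

set_propeller: D = 2.033 m, P = 2.8 m (p = P/D = 1.377275); state ← (V=0, rpm=0)
throttle_to(4657): rpm ← 4657
set_airspeed(5.53): V ← 5.53 m/s
adjust_airspeed(-13.73): V ← 5.53 -13.73 = -8.2 m/s
set_airspeed(86.81): V ← 86.81 m/s
final state: V = 86.81 m/s, rpm = 4657 → n = rpm/60 = 77.616667 rev/s
J = V / (n·D) = 86.81 / (77.616667 × 2.033) = 0.550145
regime bands: climb J<0.6886 | cruise [0.6886, 1.3773) | windmill J≥1.3773
J = 0.5501 → climb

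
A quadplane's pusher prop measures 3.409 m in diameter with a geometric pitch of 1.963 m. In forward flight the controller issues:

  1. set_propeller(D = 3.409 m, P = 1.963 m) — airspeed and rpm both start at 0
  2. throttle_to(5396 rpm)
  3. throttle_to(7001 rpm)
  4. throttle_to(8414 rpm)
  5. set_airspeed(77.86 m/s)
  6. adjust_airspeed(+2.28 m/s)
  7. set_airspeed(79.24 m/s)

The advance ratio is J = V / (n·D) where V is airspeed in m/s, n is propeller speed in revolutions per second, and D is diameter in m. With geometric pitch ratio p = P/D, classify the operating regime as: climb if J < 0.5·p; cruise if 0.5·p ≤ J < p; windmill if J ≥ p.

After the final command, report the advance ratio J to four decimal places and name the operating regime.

J = 0.1658, regime = climb

set_propeller: D = 3.409 m, P = 1.963 m (p = P/D = 0.575829); state ← (V=0, rpm=0)
throttle_to(5396): rpm ← 5396
throttle_to(7001): rpm ← 7001
throttle_to(8414): rpm ← 8414
set_airspeed(77.86): V ← 77.86 m/s
adjust_airspeed(+2.28): V ← 77.86 +2.28 = 80.14 m/s
set_airspeed(79.24): V ← 79.24 m/s
final state: V = 79.24 m/s, rpm = 8414 → n = rpm/60 = 140.233333 rev/s
J = V / (n·D) = 79.24 / (140.233333 × 3.409) = 0.165755
regime bands: climb J<0.2879 | cruise [0.2879, 0.5758) | windmill J≥0.5758
J = 0.1658 → climb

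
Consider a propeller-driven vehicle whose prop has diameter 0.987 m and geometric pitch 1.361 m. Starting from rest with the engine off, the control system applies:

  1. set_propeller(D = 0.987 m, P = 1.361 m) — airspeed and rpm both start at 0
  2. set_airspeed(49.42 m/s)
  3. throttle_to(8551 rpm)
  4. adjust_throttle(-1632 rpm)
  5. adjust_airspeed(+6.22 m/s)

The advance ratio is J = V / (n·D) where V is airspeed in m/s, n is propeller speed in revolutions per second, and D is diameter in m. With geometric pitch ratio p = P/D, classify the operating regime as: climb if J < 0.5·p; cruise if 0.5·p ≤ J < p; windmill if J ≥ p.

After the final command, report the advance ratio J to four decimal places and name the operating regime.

set_propeller: D = 0.987 m, P = 1.361 m (p = P/D = 1.378926); state ← (V=0, rpm=0)
set_airspeed(49.42): V ← 49.42 m/s
throttle_to(8551): rpm ← 8551
adjust_throttle(-1632): rpm ← 8551 -1632 = 6919
adjust_airspeed(+6.22): V ← 49.42 +6.22 = 55.64 m/s
final state: V = 55.64 m/s, rpm = 6919 → n = rpm/60 = 115.316667 rev/s
J = V / (n·D) = 55.64 / (115.316667 × 0.987) = 0.488853
regime bands: climb J<0.6895 | cruise [0.6895, 1.3789) | windmill J≥1.3789
J = 0.4889 → climb

J = 0.4889, regime = climb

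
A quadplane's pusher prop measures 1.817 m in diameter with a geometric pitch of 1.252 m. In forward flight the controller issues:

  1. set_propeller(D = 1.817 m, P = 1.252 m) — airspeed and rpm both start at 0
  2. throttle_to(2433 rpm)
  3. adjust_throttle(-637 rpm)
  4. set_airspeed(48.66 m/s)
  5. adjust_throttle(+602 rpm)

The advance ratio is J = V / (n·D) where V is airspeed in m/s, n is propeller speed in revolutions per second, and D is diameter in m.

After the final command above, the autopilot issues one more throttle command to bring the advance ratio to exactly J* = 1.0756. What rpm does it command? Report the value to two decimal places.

set_propeller: D = 1.817 m, P = 1.252 m (p = P/D = 0.689048); state ← (V=0, rpm=0)
throttle_to(2433): rpm ← 2433
adjust_throttle(-637): rpm ← 2433 -637 = 1796
set_airspeed(48.66): V ← 48.66 m/s
adjust_throttle(+602): rpm ← 1796 +602 = 2398
final state: V = 48.66 m/s, rpm = 2398 → n = rpm/60 = 39.966667 rev/s
target J* = 1.0756; solve J* = V/(n·D) for n: n = V/(J*·D) = 48.66/(1.0756 × 1.817) = 24.898110 rev/s
rpm = 60·n = 1493.886608

rpm = 1493.89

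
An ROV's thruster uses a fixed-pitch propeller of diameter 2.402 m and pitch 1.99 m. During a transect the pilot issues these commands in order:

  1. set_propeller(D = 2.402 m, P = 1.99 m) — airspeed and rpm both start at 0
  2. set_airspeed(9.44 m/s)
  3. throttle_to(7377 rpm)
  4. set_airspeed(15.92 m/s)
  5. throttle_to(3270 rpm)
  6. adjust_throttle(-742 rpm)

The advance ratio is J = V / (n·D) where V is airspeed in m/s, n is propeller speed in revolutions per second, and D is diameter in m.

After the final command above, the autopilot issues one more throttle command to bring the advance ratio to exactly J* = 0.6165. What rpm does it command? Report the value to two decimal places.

rpm = 645.04

set_propeller: D = 2.402 m, P = 1.99 m (p = P/D = 0.828476); state ← (V=0, rpm=0)
set_airspeed(9.44): V ← 9.44 m/s
throttle_to(7377): rpm ← 7377
set_airspeed(15.92): V ← 15.92 m/s
throttle_to(3270): rpm ← 3270
adjust_throttle(-742): rpm ← 3270 -742 = 2528
final state: V = 15.92 m/s, rpm = 2528 → n = rpm/60 = 42.133333 rev/s
target J* = 0.6165; solve J* = V/(n·D) for n: n = V/(J*·D) = 15.92/(0.6165 × 2.402) = 10.750706 rev/s
rpm = 60·n = 645.042351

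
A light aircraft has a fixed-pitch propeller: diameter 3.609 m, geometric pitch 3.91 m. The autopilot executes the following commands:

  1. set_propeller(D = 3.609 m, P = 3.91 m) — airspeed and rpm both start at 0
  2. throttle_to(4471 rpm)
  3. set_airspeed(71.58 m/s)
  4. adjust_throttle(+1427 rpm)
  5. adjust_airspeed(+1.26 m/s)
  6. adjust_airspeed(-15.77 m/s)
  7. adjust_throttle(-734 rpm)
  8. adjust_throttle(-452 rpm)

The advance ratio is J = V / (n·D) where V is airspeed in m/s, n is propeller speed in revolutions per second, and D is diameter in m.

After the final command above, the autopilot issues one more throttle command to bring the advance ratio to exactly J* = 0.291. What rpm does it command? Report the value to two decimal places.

set_propeller: D = 3.609 m, P = 3.91 m (p = P/D = 1.083403); state ← (V=0, rpm=0)
throttle_to(4471): rpm ← 4471
set_airspeed(71.58): V ← 71.58 m/s
adjust_throttle(+1427): rpm ← 4471 +1427 = 5898
adjust_airspeed(+1.26): V ← 71.58 +1.26 = 72.84 m/s
adjust_airspeed(-15.77): V ← 72.84 -15.77 = 57.07 m/s
adjust_throttle(-734): rpm ← 5898 -734 = 5164
adjust_throttle(-452): rpm ← 5164 -452 = 4712
final state: V = 57.07 m/s, rpm = 4712 → n = rpm/60 = 78.533333 rev/s
target J* = 0.291; solve J* = V/(n·D) for n: n = V/(J*·D) = 57.07/(0.291 × 3.609) = 54.341047 rev/s
rpm = 60·n = 3260.462818

rpm = 3260.46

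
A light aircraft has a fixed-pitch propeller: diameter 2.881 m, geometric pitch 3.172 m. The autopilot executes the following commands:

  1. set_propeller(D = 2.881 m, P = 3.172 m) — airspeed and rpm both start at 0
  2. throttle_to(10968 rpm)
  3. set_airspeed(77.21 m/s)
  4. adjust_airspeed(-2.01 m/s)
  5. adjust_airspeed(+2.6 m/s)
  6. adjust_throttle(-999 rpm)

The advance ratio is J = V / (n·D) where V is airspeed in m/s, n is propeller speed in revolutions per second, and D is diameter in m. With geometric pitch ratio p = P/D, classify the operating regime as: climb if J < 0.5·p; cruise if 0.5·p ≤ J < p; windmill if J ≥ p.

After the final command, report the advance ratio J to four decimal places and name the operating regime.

set_propeller: D = 2.881 m, P = 3.172 m (p = P/D = 1.101007); state ← (V=0, rpm=0)
throttle_to(10968): rpm ← 10968
set_airspeed(77.21): V ← 77.21 m/s
adjust_airspeed(-2.01): V ← 77.21 -2.01 = 75.2 m/s
adjust_airspeed(+2.6): V ← 75.2 +2.6 = 77.8 m/s
adjust_throttle(-999): rpm ← 10968 -999 = 9969
final state: V = 77.8 m/s, rpm = 9969 → n = rpm/60 = 166.150000 rev/s
J = V / (n·D) = 77.8 / (166.150000 × 2.881) = 0.162531
regime bands: climb J<0.5505 | cruise [0.5505, 1.1010) | windmill J≥1.1010
J = 0.1625 → climb

J = 0.1625, regime = climb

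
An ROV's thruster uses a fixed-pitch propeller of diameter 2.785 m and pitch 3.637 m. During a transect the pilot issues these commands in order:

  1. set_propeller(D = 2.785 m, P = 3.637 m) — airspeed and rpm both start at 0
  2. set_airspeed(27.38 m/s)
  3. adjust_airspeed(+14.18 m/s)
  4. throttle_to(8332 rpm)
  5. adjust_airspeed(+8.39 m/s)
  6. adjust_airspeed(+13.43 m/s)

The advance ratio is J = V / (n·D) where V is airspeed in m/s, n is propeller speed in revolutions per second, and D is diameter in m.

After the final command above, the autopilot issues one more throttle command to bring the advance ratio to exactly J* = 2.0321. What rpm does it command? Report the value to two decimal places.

set_propeller: D = 2.785 m, P = 3.637 m (p = P/D = 1.305925); state ← (V=0, rpm=0)
set_airspeed(27.38): V ← 27.38 m/s
adjust_airspeed(+14.18): V ← 27.38 +14.18 = 41.56 m/s
throttle_to(8332): rpm ← 8332
adjust_airspeed(+8.39): V ← 41.56 +8.39 = 49.95 m/s
adjust_airspeed(+13.43): V ← 49.95 +13.43 = 63.38 m/s
final state: V = 63.38 m/s, rpm = 8332 → n = rpm/60 = 138.866667 rev/s
target J* = 2.0321; solve J* = V/(n·D) for n: n = V/(J*·D) = 63.38/(2.0321 × 2.785) = 11.199070 rev/s
rpm = 60·n = 671.944200

rpm = 671.94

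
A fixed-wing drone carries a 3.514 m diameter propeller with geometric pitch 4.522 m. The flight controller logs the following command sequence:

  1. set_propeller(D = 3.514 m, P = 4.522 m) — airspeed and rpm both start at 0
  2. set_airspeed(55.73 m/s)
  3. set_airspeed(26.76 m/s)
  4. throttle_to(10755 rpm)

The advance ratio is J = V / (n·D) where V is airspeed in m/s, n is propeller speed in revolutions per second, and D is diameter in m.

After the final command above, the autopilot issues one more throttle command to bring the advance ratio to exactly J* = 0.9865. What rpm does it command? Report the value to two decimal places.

set_propeller: D = 3.514 m, P = 4.522 m (p = P/D = 1.286853); state ← (V=0, rpm=0)
set_airspeed(55.73): V ← 55.73 m/s
set_airspeed(26.76): V ← 26.76 m/s
throttle_to(10755): rpm ← 10755
final state: V = 26.76 m/s, rpm = 10755 → n = rpm/60 = 179.250000 rev/s
target J* = 0.9865; solve J* = V/(n·D) for n: n = V/(J*·D) = 26.76/(0.9865 × 3.514) = 7.719466 rev/s
rpm = 60·n = 463.167964

rpm = 463.17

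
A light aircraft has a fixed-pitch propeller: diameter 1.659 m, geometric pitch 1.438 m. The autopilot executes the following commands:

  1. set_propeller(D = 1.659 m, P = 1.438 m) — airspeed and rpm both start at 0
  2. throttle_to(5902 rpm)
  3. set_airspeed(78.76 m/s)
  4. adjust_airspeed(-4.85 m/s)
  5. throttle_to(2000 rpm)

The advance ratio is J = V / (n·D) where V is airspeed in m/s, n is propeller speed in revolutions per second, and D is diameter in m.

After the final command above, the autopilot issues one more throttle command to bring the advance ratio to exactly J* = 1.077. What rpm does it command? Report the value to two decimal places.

set_propeller: D = 1.659 m, P = 1.438 m (p = P/D = 0.866787); state ← (V=0, rpm=0)
throttle_to(5902): rpm ← 5902
set_airspeed(78.76): V ← 78.76 m/s
adjust_airspeed(-4.85): V ← 78.76 -4.85 = 73.91 m/s
throttle_to(2000): rpm ← 2000
final state: V = 73.91 m/s, rpm = 2000 → n = rpm/60 = 33.333333 rev/s
target J* = 1.077; solve J* = V/(n·D) for n: n = V/(J*·D) = 73.91/(1.077 × 1.659) = 41.365770 rev/s
rpm = 60·n = 2481.946200

rpm = 2481.95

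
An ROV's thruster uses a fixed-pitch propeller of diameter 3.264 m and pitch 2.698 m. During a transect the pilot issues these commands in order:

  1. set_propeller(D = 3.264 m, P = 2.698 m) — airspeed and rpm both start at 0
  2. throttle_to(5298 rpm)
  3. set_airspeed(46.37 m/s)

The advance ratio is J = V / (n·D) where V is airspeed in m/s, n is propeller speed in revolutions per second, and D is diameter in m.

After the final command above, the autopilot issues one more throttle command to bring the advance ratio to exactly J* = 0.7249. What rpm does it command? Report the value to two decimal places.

rpm = 1175.87

set_propeller: D = 3.264 m, P = 2.698 m (p = P/D = 0.826593); state ← (V=0, rpm=0)
throttle_to(5298): rpm ← 5298
set_airspeed(46.37): V ← 46.37 m/s
final state: V = 46.37 m/s, rpm = 5298 → n = rpm/60 = 88.300000 rev/s
target J* = 0.7249; solve J* = V/(n·D) for n: n = V/(J*·D) = 46.37/(0.7249 × 3.264) = 19.597869 rev/s
rpm = 60·n = 1175.872128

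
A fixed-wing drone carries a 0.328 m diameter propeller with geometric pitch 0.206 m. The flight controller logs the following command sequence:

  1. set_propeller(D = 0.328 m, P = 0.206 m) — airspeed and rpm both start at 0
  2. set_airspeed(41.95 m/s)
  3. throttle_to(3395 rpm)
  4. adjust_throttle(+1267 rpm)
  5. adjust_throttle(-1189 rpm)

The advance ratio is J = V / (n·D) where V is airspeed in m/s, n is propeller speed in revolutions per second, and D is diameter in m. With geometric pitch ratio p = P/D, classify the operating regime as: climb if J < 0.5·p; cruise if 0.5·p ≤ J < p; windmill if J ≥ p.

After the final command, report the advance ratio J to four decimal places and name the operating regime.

set_propeller: D = 0.328 m, P = 0.206 m (p = P/D = 0.628049); state ← (V=0, rpm=0)
set_airspeed(41.95): V ← 41.95 m/s
throttle_to(3395): rpm ← 3395
adjust_throttle(+1267): rpm ← 3395 +1267 = 4662
adjust_throttle(-1189): rpm ← 4662 -1189 = 3473
final state: V = 41.95 m/s, rpm = 3473 → n = rpm/60 = 57.883333 rev/s
J = V / (n·D) = 41.95 / (57.883333 × 0.328) = 2.209554
regime bands: climb J<0.3140 | cruise [0.3140, 0.6280) | windmill J≥0.6280
J = 2.2096 → windmill

J = 2.2096, regime = windmill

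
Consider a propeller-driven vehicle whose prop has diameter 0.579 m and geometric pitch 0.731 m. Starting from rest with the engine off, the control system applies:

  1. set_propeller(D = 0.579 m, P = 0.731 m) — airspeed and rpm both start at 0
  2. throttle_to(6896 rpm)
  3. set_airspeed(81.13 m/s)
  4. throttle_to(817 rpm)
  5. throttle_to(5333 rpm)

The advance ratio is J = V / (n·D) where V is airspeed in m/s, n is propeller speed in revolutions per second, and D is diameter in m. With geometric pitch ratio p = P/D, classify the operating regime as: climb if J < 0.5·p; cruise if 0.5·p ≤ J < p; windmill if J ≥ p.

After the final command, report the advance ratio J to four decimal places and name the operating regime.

set_propeller: D = 0.579 m, P = 0.731 m (p = P/D = 1.262522); state ← (V=0, rpm=0)
throttle_to(6896): rpm ← 6896
set_airspeed(81.13): V ← 81.13 m/s
throttle_to(817): rpm ← 817
throttle_to(5333): rpm ← 5333
final state: V = 81.13 m/s, rpm = 5333 → n = rpm/60 = 88.883333 rev/s
J = V / (n·D) = 81.13 / (88.883333 × 0.579) = 1.576459
regime bands: climb J<0.6313 | cruise [0.6313, 1.2625) | windmill J≥1.2625
J = 1.5765 → windmill

J = 1.5765, regime = windmill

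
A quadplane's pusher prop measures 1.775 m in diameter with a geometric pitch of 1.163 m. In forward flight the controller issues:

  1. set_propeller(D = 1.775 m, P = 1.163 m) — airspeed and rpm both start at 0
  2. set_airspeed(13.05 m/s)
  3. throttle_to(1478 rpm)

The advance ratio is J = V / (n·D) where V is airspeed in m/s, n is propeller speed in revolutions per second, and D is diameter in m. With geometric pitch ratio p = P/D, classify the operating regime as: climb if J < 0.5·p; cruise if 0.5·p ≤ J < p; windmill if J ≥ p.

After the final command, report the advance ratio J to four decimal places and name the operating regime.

J = 0.2985, regime = climb

set_propeller: D = 1.775 m, P = 1.163 m (p = P/D = 0.655211); state ← (V=0, rpm=0)
set_airspeed(13.05): V ← 13.05 m/s
throttle_to(1478): rpm ← 1478
final state: V = 13.05 m/s, rpm = 1478 → n = rpm/60 = 24.633333 rev/s
J = V / (n·D) = 13.05 / (24.633333 × 1.775) = 0.298462
regime bands: climb J<0.3276 | cruise [0.3276, 0.6552) | windmill J≥0.6552
J = 0.2985 → climb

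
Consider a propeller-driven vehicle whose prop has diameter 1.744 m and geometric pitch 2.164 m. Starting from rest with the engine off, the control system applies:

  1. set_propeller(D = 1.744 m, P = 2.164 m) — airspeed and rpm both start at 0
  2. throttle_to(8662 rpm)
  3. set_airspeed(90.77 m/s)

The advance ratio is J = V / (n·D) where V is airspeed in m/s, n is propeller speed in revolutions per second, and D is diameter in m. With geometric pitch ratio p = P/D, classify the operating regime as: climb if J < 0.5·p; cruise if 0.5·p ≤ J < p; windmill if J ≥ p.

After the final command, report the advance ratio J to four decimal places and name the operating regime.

J = 0.3605, regime = climb

set_propeller: D = 1.744 m, P = 2.164 m (p = P/D = 1.240826); state ← (V=0, rpm=0)
throttle_to(8662): rpm ← 8662
set_airspeed(90.77): V ← 90.77 m/s
final state: V = 90.77 m/s, rpm = 8662 → n = rpm/60 = 144.366667 rev/s
J = V / (n·D) = 90.77 / (144.366667 × 1.744) = 0.360520
regime bands: climb J<0.6204 | cruise [0.6204, 1.2408) | windmill J≥1.2408
J = 0.3605 → climb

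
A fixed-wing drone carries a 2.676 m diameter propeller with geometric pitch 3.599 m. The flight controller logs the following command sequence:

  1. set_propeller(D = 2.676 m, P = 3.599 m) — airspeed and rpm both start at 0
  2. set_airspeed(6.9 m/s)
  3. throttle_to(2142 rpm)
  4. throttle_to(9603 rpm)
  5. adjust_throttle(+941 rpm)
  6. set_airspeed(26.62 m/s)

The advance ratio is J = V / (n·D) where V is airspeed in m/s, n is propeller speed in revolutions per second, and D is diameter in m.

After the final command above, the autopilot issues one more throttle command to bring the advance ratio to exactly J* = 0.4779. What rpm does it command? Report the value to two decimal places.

set_propeller: D = 2.676 m, P = 3.599 m (p = P/D = 1.344918); state ← (V=0, rpm=0)
set_airspeed(6.9): V ← 6.9 m/s
throttle_to(2142): rpm ← 2142
throttle_to(9603): rpm ← 9603
adjust_throttle(+941): rpm ← 9603 +941 = 10544
set_airspeed(26.62): V ← 26.62 m/s
final state: V = 26.62 m/s, rpm = 10544 → n = rpm/60 = 175.733333 rev/s
target J* = 0.4779; solve J* = V/(n·D) for n: n = V/(J*·D) = 26.62/(0.4779 × 2.676) = 20.815407 rev/s
rpm = 60·n = 1248.924433

rpm = 1248.92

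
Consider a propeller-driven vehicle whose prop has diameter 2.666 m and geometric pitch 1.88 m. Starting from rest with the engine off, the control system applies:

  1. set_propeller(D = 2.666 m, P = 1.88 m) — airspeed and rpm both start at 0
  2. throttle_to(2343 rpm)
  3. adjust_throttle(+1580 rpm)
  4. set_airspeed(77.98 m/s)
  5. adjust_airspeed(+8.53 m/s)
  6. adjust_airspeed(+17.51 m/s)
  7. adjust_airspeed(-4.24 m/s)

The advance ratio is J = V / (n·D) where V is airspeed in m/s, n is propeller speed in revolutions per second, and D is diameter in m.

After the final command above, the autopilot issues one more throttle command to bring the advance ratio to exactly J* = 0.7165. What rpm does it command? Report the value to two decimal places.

set_propeller: D = 2.666 m, P = 1.88 m (p = P/D = 0.705176); state ← (V=0, rpm=0)
throttle_to(2343): rpm ← 2343
adjust_throttle(+1580): rpm ← 2343 +1580 = 3923
set_airspeed(77.98): V ← 77.98 m/s
adjust_airspeed(+8.53): V ← 77.98 +8.53 = 86.51 m/s
adjust_airspeed(+17.51): V ← 86.51 +17.51 = 104.02 m/s
adjust_airspeed(-4.24): V ← 104.02 -4.24 = 99.78 m/s
final state: V = 99.78 m/s, rpm = 3923 → n = rpm/60 = 65.383333 rev/s
target J* = 0.7165; solve J* = V/(n·D) for n: n = V/(J*·D) = 99.78/(0.7165 × 2.666) = 52.235669 rev/s
rpm = 60·n = 3134.140130

rpm = 3134.14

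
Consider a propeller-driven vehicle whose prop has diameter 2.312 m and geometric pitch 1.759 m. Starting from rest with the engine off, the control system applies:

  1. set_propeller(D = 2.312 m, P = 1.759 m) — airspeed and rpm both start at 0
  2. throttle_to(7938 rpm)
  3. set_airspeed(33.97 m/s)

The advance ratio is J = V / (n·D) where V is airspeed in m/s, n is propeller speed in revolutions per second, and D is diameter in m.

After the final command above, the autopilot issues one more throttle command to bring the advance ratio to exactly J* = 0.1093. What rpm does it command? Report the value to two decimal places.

set_propeller: D = 2.312 m, P = 1.759 m (p = P/D = 0.760813); state ← (V=0, rpm=0)
throttle_to(7938): rpm ← 7938
set_airspeed(33.97): V ← 33.97 m/s
final state: V = 33.97 m/s, rpm = 7938 → n = rpm/60 = 132.300000 rev/s
target J* = 0.1093; solve J* = V/(n·D) for n: n = V/(J*·D) = 33.97/(0.1093 × 2.312) = 134.427325 rev/s
rpm = 60·n = 8065.639474

rpm = 8065.64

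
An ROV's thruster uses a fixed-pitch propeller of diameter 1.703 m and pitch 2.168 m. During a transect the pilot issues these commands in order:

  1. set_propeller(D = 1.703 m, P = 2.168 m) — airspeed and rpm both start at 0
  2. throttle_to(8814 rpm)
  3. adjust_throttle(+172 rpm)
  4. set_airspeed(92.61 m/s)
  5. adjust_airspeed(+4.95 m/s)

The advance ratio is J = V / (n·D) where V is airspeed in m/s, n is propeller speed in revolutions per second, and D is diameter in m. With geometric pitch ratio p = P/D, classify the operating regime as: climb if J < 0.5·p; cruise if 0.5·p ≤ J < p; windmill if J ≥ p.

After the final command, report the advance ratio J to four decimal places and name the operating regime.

set_propeller: D = 1.703 m, P = 2.168 m (p = P/D = 1.273048); state ← (V=0, rpm=0)
throttle_to(8814): rpm ← 8814
adjust_throttle(+172): rpm ← 8814 +172 = 8986
set_airspeed(92.61): V ← 92.61 m/s
adjust_airspeed(+4.95): V ← 92.61 +4.95 = 97.56 m/s
final state: V = 97.56 m/s, rpm = 8986 → n = rpm/60 = 149.766667 rev/s
J = V / (n·D) = 97.56 / (149.766667 × 1.703) = 0.382509
regime bands: climb J<0.6365 | cruise [0.6365, 1.2730) | windmill J≥1.2730
J = 0.3825 → climb

J = 0.3825, regime = climb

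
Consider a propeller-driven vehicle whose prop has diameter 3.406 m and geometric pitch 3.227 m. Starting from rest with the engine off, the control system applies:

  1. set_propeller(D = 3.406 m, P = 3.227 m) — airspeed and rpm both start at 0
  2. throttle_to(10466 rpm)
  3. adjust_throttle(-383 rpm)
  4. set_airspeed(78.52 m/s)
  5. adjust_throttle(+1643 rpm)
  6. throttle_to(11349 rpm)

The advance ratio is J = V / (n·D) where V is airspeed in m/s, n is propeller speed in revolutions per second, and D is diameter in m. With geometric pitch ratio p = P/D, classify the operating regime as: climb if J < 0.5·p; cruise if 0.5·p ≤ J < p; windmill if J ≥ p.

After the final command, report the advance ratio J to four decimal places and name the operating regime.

set_propeller: D = 3.406 m, P = 3.227 m (p = P/D = 0.947446); state ← (V=0, rpm=0)
throttle_to(10466): rpm ← 10466
adjust_throttle(-383): rpm ← 10466 -383 = 10083
set_airspeed(78.52): V ← 78.52 m/s
adjust_throttle(+1643): rpm ← 10083 +1643 = 11726
throttle_to(11349): rpm ← 11349
final state: V = 78.52 m/s, rpm = 11349 → n = rpm/60 = 189.150000 rev/s
J = V / (n·D) = 78.52 / (189.150000 × 3.406) = 0.121879
regime bands: climb J<0.4737 | cruise [0.4737, 0.9474) | windmill J≥0.9474
J = 0.1219 → climb

J = 0.1219, regime = climb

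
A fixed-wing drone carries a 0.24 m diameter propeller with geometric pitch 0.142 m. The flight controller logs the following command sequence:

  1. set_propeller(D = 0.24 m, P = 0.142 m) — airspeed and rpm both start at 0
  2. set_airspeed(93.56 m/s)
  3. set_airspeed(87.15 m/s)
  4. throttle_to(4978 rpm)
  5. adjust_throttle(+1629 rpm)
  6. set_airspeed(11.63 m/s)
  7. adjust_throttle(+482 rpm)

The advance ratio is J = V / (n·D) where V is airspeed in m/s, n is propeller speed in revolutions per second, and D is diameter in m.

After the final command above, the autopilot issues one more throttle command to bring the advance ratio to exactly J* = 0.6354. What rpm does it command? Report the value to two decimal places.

set_propeller: D = 0.24 m, P = 0.142 m (p = P/D = 0.591667); state ← (V=0, rpm=0)
set_airspeed(93.56): V ← 93.56 m/s
set_airspeed(87.15): V ← 87.15 m/s
throttle_to(4978): rpm ← 4978
adjust_throttle(+1629): rpm ← 4978 +1629 = 6607
set_airspeed(11.63): V ← 11.63 m/s
adjust_throttle(+482): rpm ← 6607 +482 = 7089
final state: V = 11.63 m/s, rpm = 7089 → n = rpm/60 = 118.150000 rev/s
target J* = 0.6354; solve J* = V/(n·D) for n: n = V/(J*·D) = 11.63/(0.6354 × 0.24) = 76.264295 rev/s
rpm = 60·n = 4575.857727

rpm = 4575.86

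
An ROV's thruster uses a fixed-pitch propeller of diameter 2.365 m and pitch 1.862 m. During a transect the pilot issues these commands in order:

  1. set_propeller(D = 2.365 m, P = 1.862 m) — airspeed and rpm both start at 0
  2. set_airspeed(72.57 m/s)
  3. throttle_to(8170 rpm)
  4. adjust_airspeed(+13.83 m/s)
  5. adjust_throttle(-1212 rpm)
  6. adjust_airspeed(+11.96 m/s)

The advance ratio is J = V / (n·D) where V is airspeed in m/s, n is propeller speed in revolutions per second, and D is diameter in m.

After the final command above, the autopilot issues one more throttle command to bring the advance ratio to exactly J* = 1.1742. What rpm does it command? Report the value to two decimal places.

rpm = 2125.18

set_propeller: D = 2.365 m, P = 1.862 m (p = P/D = 0.787315); state ← (V=0, rpm=0)
set_airspeed(72.57): V ← 72.57 m/s
throttle_to(8170): rpm ← 8170
adjust_airspeed(+13.83): V ← 72.57 +13.83 = 86.4 m/s
adjust_throttle(-1212): rpm ← 8170 -1212 = 6958
adjust_airspeed(+11.96): V ← 86.4 +11.96 = 98.36 m/s
final state: V = 98.36 m/s, rpm = 6958 → n = rpm/60 = 115.966667 rev/s
target J* = 1.1742; solve J* = V/(n·D) for n: n = V/(J*·D) = 98.36/(1.1742 × 2.365) = 35.419734 rev/s
rpm = 60·n = 2125.184058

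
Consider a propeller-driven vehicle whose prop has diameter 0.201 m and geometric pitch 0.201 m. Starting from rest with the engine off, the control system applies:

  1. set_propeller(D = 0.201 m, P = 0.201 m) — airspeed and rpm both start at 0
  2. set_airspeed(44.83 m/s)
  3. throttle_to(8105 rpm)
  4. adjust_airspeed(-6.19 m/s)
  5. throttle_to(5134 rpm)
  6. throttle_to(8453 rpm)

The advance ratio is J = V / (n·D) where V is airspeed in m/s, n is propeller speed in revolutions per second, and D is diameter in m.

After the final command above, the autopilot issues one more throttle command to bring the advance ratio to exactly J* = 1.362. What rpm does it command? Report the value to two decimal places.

set_propeller: D = 0.201 m, P = 0.201 m (p = P/D = 1.000000); state ← (V=0, rpm=0)
set_airspeed(44.83): V ← 44.83 m/s
throttle_to(8105): rpm ← 8105
adjust_airspeed(-6.19): V ← 44.83 -6.19 = 38.64 m/s
throttle_to(5134): rpm ← 5134
throttle_to(8453): rpm ← 8453
final state: V = 38.64 m/s, rpm = 8453 → n = rpm/60 = 140.883333 rev/s
target J* = 1.362; solve J* = V/(n·D) for n: n = V/(J*·D) = 38.64/(1.362 × 0.201) = 141.144498 rev/s
rpm = 60·n = 8468.669867

rpm = 8468.67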